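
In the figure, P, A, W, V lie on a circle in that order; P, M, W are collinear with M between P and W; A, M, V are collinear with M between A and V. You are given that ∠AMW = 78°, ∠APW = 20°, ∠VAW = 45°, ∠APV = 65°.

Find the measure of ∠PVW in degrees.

1. ∠AWP = 57°  [△AMW]
2. ∠PAW = 103°  [△PAW]
3. ∠PVW = 77°  [cyclic PAWV, opposite ∠A+∠V]

∠PVW = 77°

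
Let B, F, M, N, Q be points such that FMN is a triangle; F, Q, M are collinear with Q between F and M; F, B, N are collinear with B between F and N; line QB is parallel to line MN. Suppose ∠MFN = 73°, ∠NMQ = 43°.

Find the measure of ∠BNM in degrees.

1. ∠FMN = 43°  [Q on ray MF]
2. ∠FNM = 64°  [△FMN]
3. ∠BNM = 64°  [B on ray NF]

∠BNM = 64°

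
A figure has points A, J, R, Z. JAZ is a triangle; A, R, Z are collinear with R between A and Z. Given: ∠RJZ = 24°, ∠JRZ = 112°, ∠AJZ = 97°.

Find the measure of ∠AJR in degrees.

∠AJR = 73°

1. ∠JZR = 44°  [△JRZ]
2. ∠ARJ = 68°  [linear pair at R on AZ]
3. ∠AZJ = 44°  [R on ray ZA]
4. ∠JAZ = 39°  [△JAZ]
5. ∠JAR = 39°  [R on ray AZ]
6. ∠AJR = 73°  [△JAR]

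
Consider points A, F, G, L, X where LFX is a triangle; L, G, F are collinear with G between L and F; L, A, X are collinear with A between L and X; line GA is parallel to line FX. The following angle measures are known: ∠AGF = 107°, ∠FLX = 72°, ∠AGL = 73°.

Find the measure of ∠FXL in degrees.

∠FXL = 35°

1. ∠ALG = 72°  [G on LF, A on LX]
2. ∠GAL = 35°  [△LGA]
3. ∠FXL = 35°  [GA∥FX, corresponding at A]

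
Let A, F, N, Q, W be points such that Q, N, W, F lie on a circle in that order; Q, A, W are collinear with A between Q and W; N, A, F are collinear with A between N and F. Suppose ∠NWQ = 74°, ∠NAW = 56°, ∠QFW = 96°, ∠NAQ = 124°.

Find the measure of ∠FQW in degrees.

1. ∠NFQ = 74°  [same arc QN]
2. ∠FAQ = 56°  [vertical angles at A]
3. ∠FQW = 50°  [△QAF]

∠FQW = 50°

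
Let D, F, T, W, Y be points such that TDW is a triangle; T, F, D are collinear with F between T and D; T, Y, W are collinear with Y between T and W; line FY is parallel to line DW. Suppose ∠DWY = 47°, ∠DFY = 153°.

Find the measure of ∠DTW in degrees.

1. ∠DWT = 47°  [Y on ray WT]
2. ∠TFY = 27°  [linear pair at F on TD]
3. ∠FYT = 47°  [FY∥DW, corresponding at Y]
4. ∠FTY = 106°  [△TFY]
5. ∠DTW = 106°  [F on TD, Y on TW]

∠DTW = 106°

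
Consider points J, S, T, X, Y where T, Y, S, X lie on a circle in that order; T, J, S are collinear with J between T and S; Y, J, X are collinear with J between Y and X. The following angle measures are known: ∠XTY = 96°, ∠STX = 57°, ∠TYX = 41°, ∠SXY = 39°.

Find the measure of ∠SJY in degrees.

∠SJY = 80°

1. ∠TXY = 43°  [△TYX]
2. ∠SYX = 57°  [same arc SX]
3. ∠TSY = 43°  [same arc TY]
4. ∠SJY = 80°  [△YJS]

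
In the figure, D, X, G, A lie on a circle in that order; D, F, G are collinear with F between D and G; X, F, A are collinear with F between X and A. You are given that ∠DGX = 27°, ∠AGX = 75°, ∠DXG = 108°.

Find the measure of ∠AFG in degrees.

1. ∠DAX = 27°  [same arc DX]
2. ∠GDX = 45°  [△DXG]
3. ∠ADX = 105°  [cyclic DXGA, opposite ∠D+∠G]
4. ∠AXD = 48°  [△DXA]
5. ∠GAX = 45°  [same arc XG]
6. ∠AGD = 48°  [same arc DA]
7. ∠AFG = 87°  [△GFA]

∠AFG = 87°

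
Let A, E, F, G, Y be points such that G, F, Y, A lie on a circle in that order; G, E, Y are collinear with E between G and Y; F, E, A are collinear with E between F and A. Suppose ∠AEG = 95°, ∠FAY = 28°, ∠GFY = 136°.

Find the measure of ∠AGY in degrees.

1. ∠AEY = 85°  [linear pair at E on GY]
2. ∠AYG = 67°  [△YEA]
3. ∠GAY = 44°  [cyclic GFYA, opposite ∠F+∠A]
4. ∠AGY = 69°  [△GYA]

∠AGY = 69°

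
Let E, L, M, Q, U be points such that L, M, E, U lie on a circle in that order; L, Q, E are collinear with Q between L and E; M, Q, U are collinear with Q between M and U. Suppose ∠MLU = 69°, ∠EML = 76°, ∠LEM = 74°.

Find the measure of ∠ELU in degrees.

1. ∠MEU = 111°  [cyclic LMEU, opposite ∠L+∠E]
2. ∠ELM = 30°  [△LME]
3. ∠EUM = 30°  [same arc ME]
4. ∠EMU = 39°  [△MEU]
5. ∠ELU = 39°  [same arc EU]

∠ELU = 39°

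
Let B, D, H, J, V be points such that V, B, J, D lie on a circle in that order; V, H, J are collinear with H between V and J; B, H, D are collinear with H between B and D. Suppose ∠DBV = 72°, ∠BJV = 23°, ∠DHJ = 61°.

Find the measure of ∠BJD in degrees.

1. ∠BDV = 23°  [same arc VB]
2. ∠BVD = 85°  [△VBD]
3. ∠BJD = 95°  [cyclic VBJD, opposite ∠V+∠J]

∠BJD = 95°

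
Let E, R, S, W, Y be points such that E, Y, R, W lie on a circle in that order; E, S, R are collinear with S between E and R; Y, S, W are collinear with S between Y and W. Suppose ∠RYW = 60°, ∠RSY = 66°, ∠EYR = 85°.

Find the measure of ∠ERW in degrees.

∠ERW = 25°

1. ∠REW = 60°  [same arc RW]
2. ∠EWR = 95°  [cyclic EYRW, opposite ∠Y+∠W]
3. ∠ERW = 25°  [△ERW]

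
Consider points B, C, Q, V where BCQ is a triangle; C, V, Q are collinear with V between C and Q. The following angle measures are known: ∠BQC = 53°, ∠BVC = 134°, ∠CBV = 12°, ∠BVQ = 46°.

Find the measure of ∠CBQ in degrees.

∠CBQ = 93°

1. ∠BCV = 34°  [△BCV]
2. ∠BCQ = 34°  [V on ray CQ]
3. ∠CBQ = 93°  [△BCQ]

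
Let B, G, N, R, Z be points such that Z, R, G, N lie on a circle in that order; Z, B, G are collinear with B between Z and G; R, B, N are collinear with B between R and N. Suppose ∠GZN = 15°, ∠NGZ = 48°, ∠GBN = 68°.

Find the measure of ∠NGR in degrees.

1. ∠GRN = 15°  [same arc GN]
2. ∠GNR = 64°  [△GBN]
3. ∠NGR = 101°  [△RGN]

∠NGR = 101°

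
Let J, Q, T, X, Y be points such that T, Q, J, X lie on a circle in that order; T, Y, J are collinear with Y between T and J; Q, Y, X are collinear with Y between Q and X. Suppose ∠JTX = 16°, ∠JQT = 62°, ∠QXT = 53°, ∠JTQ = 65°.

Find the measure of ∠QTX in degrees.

∠QTX = 81°

1. ∠JQX = 16°  [same arc JX]
2. ∠JXQ = 65°  [same arc QJ]
3. ∠QJX = 99°  [△QJX]
4. ∠QTX = 81°  [cyclic TQJX, opposite ∠T+∠J]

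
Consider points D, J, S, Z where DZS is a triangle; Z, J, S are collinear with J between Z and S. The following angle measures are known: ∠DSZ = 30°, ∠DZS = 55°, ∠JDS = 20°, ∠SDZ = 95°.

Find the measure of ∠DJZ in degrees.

1. ∠DSJ = 30°  [J on ray SZ]
2. ∠DJS = 130°  [△DJS]
3. ∠DJZ = 50°  [linear pair at J on ZS]

∠DJZ = 50°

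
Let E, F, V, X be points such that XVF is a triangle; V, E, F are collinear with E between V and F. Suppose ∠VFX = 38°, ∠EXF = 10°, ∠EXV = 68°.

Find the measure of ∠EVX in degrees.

∠EVX = 64°

1. ∠EFX = 38°  [E on ray FV]
2. ∠FEX = 132°  [△XEF]
3. ∠VEX = 48°  [linear pair at E on VF]
4. ∠EVX = 64°  [△XVE]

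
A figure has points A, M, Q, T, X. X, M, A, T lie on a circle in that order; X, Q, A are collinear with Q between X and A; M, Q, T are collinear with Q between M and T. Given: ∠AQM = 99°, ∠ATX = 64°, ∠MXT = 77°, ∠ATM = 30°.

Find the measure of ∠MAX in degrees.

∠MAX = 34°

1. ∠AMX = 116°  [cyclic XMAT, opposite ∠M+∠T]
2. ∠AXM = 30°  [same arc MA]
3. ∠MAX = 34°  [△XMA]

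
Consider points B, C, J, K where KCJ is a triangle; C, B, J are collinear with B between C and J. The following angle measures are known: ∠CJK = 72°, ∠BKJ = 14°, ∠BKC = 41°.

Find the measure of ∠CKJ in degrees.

1. ∠BJK = 72°  [B on ray JC]
2. ∠JBK = 94°  [△KBJ]
3. ∠CBK = 86°  [linear pair at B on CJ]
4. ∠BCK = 53°  [△KCB]
5. ∠JCK = 53°  [B on ray CJ]
6. ∠CKJ = 55°  [△KCJ]

∠CKJ = 55°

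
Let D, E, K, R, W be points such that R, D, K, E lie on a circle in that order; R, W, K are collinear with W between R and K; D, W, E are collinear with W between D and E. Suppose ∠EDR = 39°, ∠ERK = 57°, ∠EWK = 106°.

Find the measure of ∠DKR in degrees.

∠DKR = 49°

1. ∠EKR = 39°  [same arc RE]
2. ∠KER = 84°  [△RKE]
3. ∠DWR = 106°  [vertical angles at W]
4. ∠KDR = 96°  [cyclic RDKE, opposite ∠D+∠E]
5. ∠DRK = 35°  [△RWD]
6. ∠DKR = 49°  [△RDK]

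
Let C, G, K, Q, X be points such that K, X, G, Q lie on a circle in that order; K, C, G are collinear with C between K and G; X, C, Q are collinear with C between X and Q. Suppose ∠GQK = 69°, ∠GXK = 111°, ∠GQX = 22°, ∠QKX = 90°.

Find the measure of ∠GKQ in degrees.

∠GKQ = 68°

1. ∠QGX = 90°  [cyclic KXGQ, opposite ∠K+∠G]
2. ∠GXQ = 68°  [△XGQ]
3. ∠GKQ = 68°  [same arc GQ]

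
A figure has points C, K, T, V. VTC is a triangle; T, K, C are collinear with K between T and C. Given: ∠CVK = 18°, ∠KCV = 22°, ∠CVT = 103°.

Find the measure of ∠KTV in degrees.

∠KTV = 55°

1. ∠TCV = 22°  [K on ray CT]
2. ∠CTV = 55°  [△VTC]
3. ∠KTV = 55°  [K on ray TC]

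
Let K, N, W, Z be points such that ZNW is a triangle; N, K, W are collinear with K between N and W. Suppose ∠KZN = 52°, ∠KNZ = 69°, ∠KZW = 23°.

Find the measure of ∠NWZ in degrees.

∠NWZ = 36°

1. ∠NKZ = 59°  [△ZNK]
2. ∠WKZ = 121°  [linear pair at K on NW]
3. ∠KWZ = 36°  [△ZKW]
4. ∠NWZ = 36°  [K on ray WN]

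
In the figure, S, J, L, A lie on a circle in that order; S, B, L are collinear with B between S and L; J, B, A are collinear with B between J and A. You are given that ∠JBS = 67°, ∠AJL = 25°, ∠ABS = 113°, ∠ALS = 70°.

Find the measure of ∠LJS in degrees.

∠LJS = 95°

1. ∠ASL = 25°  [same arc LA]
2. ∠LAS = 85°  [△SLA]
3. ∠LJS = 95°  [cyclic SJLA, opposite ∠J+∠A]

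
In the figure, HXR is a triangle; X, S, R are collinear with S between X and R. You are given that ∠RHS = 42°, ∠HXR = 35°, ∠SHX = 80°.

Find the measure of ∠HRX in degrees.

∠HRX = 23°

1. ∠HXS = 35°  [S on ray XR]
2. ∠HSX = 65°  [△HXS]
3. ∠HSR = 115°  [linear pair at S on XR]
4. ∠HRS = 23°  [△HSR]
5. ∠HRX = 23°  [S on ray RX]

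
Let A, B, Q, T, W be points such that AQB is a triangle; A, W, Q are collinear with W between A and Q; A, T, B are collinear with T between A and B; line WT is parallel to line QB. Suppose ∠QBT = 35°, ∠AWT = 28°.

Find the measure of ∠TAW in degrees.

1. ∠ABQ = 35°  [T on ray BA]
2. ∠AQB = 28°  [WT∥QB, corresponding at W]
3. ∠BAQ = 117°  [△AQB]
4. ∠TAW = 117°  [W on AQ, T on AB]

∠TAW = 117°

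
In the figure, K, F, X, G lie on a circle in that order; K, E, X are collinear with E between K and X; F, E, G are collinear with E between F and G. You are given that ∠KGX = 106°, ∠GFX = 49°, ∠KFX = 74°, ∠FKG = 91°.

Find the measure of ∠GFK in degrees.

∠GFK = 25°

1. ∠GKX = 49°  [same arc XG]
2. ∠GXK = 25°  [△KXG]
3. ∠GFK = 25°  [same arc KG]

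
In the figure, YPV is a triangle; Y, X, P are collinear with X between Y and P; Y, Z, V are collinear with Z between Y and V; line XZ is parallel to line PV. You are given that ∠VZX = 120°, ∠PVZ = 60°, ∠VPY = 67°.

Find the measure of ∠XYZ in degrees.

1. ∠XZY = 60°  [linear pair at Z on YV]
2. ∠YXZ = 67°  [XZ∥PV, corresponding at X]
3. ∠XYZ = 53°  [△YXZ]

∠XYZ = 53°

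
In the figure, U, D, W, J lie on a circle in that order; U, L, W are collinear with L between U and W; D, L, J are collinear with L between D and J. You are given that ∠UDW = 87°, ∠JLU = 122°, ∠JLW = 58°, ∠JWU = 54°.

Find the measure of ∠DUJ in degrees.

∠DUJ = 101°

1. ∠UJW = 93°  [cyclic UDWJ, opposite ∠D+∠J]
2. ∠JDU = 54°  [same arc UJ]
3. ∠JUW = 33°  [△UWJ]
4. ∠DJU = 25°  [△ULJ]
5. ∠DUJ = 101°  [△UDJ]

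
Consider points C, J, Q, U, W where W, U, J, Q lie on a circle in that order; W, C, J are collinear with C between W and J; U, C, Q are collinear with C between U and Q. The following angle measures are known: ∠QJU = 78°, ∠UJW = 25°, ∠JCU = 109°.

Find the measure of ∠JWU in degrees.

∠JWU = 56°

1. ∠QWU = 102°  [cyclic WUJQ, opposite ∠W+∠J]
2. ∠UQW = 25°  [same arc WU]
3. ∠UCW = 71°  [linear pair at C on WJ]
4. ∠QUW = 53°  [△WUQ]
5. ∠JWU = 56°  [△WCU]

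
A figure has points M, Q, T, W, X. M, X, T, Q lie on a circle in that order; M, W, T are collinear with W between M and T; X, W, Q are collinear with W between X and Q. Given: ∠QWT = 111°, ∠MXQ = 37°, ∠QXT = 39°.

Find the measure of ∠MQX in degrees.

∠MQX = 72°

1. ∠MWQ = 69°  [linear pair at W on MT]
2. ∠QMT = 39°  [same arc TQ]
3. ∠MQX = 72°  [△MWQ]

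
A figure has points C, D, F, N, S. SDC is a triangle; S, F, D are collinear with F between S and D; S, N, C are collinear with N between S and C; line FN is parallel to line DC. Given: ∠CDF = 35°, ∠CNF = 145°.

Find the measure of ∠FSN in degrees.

1. ∠CDS = 35°  [F on ray DS]
2. ∠FNS = 35°  [linear pair at N on SC]
3. ∠NFS = 35°  [FN∥DC, corresponding at F]
4. ∠FSN = 110°  [△SFN]

∠FSN = 110°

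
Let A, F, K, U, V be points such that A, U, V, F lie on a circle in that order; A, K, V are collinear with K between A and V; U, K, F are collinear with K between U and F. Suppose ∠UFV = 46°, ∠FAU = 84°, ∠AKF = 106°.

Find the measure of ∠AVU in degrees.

∠AVU = 36°

1. ∠FVU = 96°  [cyclic AUVF, opposite ∠A+∠V]
2. ∠UKV = 106°  [vertical angles at K]
3. ∠FUV = 38°  [△UVF]
4. ∠AVU = 36°  [△UKV]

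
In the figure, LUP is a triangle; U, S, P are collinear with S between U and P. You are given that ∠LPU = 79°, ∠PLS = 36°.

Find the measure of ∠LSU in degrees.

1. ∠LPS = 79°  [S on ray PU]
2. ∠LSP = 65°  [△LSP]
3. ∠LSU = 115°  [linear pair at S on UP]

∠LSU = 115°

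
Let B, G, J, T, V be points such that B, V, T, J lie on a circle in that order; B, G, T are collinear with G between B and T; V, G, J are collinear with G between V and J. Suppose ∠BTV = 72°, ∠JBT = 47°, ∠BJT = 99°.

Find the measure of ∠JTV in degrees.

∠JTV = 106°

1. ∠BJV = 72°  [same arc BV]
2. ∠BTJ = 34°  [△BTJ]
3. ∠BVJ = 34°  [same arc BJ]
4. ∠JBV = 74°  [△BVJ]
5. ∠JTV = 106°  [cyclic BVTJ, opposite ∠B+∠T]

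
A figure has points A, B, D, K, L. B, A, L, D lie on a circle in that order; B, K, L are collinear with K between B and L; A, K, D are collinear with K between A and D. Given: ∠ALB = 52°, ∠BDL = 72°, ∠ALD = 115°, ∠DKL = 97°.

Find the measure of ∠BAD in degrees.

1. ∠ADB = 52°  [same arc BA]
2. ∠ABD = 65°  [cyclic BALD, opposite ∠B+∠L]
3. ∠BAD = 63°  [△BAD]

∠BAD = 63°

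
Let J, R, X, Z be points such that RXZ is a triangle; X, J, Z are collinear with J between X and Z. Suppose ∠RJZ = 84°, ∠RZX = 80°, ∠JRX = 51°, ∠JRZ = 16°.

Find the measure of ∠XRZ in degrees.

∠XRZ = 67°

1. ∠RJX = 96°  [linear pair at J on XZ]
2. ∠JXR = 33°  [△RXJ]
3. ∠RXZ = 33°  [J on ray XZ]
4. ∠XRZ = 67°  [△RXZ]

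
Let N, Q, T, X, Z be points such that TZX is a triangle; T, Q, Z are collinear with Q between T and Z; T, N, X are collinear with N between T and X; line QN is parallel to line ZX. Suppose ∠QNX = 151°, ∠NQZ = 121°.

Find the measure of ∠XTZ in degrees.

∠XTZ = 92°

1. ∠QNT = 29°  [linear pair at N on TX]
2. ∠NQT = 59°  [linear pair at Q on TZ]
3. ∠NTQ = 92°  [△TQN]
4. ∠XTZ = 92°  [Q on TZ, N on TX]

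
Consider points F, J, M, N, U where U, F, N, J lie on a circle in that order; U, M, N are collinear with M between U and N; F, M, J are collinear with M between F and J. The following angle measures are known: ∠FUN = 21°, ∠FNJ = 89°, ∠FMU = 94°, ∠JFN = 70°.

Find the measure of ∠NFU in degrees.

∠NFU = 135°

1. ∠FMN = 86°  [linear pair at M on UN]
2. ∠FNU = 24°  [△FMN]
3. ∠NFU = 135°  [△UFN]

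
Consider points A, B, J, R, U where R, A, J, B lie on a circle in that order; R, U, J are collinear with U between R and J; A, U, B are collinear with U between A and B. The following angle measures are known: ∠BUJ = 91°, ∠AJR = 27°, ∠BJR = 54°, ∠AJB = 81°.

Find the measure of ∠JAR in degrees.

1. ∠AUR = 91°  [vertical angles at U]
2. ∠BAR = 54°  [same arc RB]
3. ∠ARJ = 35°  [△RUA]
4. ∠JAR = 118°  [△RAJ]

∠JAR = 118°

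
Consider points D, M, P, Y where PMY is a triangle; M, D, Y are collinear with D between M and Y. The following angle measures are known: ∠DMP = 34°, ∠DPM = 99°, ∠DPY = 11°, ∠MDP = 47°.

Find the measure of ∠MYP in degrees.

1. ∠PDY = 133°  [linear pair at D on MY]
2. ∠DYP = 36°  [△PDY]
3. ∠MYP = 36°  [D on ray YM]

∠MYP = 36°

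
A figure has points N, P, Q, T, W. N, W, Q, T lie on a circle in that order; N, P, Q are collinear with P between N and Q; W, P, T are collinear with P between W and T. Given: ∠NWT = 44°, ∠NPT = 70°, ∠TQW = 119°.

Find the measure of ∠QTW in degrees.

1. ∠NQT = 44°  [same arc NT]
2. ∠QPT = 110°  [linear pair at P on NQ]
3. ∠QTW = 26°  [△QPT]

∠QTW = 26°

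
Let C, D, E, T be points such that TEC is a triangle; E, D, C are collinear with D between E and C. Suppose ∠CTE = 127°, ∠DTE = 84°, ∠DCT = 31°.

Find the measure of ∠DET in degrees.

∠DET = 22°

1. ∠ECT = 31°  [D on ray CE]
2. ∠CET = 22°  [△TEC]
3. ∠DET = 22°  [D on ray EC]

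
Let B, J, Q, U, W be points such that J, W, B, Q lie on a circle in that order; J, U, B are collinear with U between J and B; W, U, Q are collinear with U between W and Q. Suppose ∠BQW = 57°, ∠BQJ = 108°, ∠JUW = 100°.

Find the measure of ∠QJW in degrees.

1. ∠BJW = 57°  [same arc WB]
2. ∠BWJ = 72°  [cyclic JWBQ, opposite ∠W+∠Q]
3. ∠JWQ = 23°  [△JUW]
4. ∠JBW = 51°  [△JWB]
5. ∠JQW = 51°  [same arc JW]
6. ∠QJW = 106°  [△JWQ]

∠QJW = 106°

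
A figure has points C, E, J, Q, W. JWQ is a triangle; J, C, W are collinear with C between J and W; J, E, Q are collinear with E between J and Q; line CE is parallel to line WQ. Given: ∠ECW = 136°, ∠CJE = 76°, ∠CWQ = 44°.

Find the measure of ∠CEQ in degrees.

∠CEQ = 120°

1. ∠ECJ = 44°  [linear pair at C on JW]
2. ∠CEJ = 60°  [△JCE]
3. ∠CEQ = 120°  [linear pair at E on JQ]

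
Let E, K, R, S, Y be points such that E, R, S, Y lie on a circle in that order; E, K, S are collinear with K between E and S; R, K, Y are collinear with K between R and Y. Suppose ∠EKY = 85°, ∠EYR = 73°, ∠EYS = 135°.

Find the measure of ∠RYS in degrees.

∠RYS = 62°

1. ∠SKY = 95°  [linear pair at K on ES]
2. ∠SEY = 22°  [△EKY]
3. ∠ESY = 23°  [△ESY]
4. ∠RYS = 62°  [△SKY]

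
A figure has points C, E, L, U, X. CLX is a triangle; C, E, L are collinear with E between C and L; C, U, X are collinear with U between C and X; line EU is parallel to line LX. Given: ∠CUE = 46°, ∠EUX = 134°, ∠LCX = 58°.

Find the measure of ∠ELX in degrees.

1. ∠CXL = 46°  [EU∥LX, corresponding at U]
2. ∠CLX = 76°  [△CLX]
3. ∠ELX = 76°  [E on ray LC]

∠ELX = 76°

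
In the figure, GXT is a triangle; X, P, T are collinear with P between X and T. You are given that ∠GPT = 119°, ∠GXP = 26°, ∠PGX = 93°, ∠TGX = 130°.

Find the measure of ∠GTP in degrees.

1. ∠GXT = 26°  [P on ray XT]
2. ∠GTX = 24°  [△GXT]
3. ∠GTP = 24°  [P on ray TX]

∠GTP = 24°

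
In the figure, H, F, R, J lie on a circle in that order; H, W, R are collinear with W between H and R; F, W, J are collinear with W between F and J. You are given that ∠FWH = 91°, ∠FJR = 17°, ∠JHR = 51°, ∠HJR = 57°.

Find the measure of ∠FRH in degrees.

1. ∠FWR = 89°  [linear pair at W on HR]
2. ∠JFR = 51°  [same arc RJ]
3. ∠FRH = 40°  [△FWR]

∠FRH = 40°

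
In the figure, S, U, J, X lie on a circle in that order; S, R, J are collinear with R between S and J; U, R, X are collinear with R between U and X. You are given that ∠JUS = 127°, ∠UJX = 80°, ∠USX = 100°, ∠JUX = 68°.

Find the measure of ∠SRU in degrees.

1. ∠JXS = 53°  [cyclic SUJX, opposite ∠U+∠X]
2. ∠JXU = 32°  [△UJX]
3. ∠JSX = 68°  [same arc JX]
4. ∠SJX = 59°  [△SJX]
5. ∠JSU = 32°  [same arc UJ]
6. ∠SUX = 59°  [same arc SX]
7. ∠SRU = 89°  [△SRU]

∠SRU = 89°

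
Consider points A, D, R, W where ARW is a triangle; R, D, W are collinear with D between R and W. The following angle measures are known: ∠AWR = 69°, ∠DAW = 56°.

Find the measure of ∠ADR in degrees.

1. ∠AWD = 69°  [D on ray WR]
2. ∠ADW = 55°  [△ADW]
3. ∠ADR = 125°  [linear pair at D on RW]

∠ADR = 125°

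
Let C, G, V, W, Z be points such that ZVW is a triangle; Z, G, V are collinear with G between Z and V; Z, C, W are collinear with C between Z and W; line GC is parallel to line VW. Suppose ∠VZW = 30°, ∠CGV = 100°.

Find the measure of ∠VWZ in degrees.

∠VWZ = 70°

1. ∠CZG = 30°  [G on ZV, C on ZW]
2. ∠CGZ = 80°  [linear pair at G on ZV]
3. ∠GCZ = 70°  [△ZGC]
4. ∠VWZ = 70°  [GC∥VW, corresponding at C]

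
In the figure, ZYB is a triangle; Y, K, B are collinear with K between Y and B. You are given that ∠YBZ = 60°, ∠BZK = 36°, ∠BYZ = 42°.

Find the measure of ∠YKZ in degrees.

1. ∠KBZ = 60°  [K on ray BY]
2. ∠BKZ = 84°  [△ZKB]
3. ∠YKZ = 96°  [linear pair at K on YB]

∠YKZ = 96°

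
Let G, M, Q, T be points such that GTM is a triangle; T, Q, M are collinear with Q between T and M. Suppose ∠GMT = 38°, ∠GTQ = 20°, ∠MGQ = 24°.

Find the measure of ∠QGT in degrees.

∠QGT = 98°

1. ∠GMQ = 38°  [Q on ray MT]
2. ∠GQM = 118°  [△GQM]
3. ∠GQT = 62°  [linear pair at Q on TM]
4. ∠QGT = 98°  [△GTQ]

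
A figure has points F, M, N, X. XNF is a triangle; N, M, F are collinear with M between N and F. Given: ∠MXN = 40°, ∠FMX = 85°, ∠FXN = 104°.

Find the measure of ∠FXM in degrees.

1. ∠NMX = 95°  [linear pair at M on NF]
2. ∠MNX = 45°  [△XNM]
3. ∠FNX = 45°  [M on ray NF]
4. ∠NFX = 31°  [△XNF]
5. ∠MFX = 31°  [M on ray FN]
6. ∠FXM = 64°  [△XMF]

∠FXM = 64°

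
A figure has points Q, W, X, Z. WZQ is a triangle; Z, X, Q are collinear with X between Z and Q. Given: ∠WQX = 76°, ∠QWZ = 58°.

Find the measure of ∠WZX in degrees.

∠WZX = 46°

1. ∠WQZ = 76°  [X on ray QZ]
2. ∠QZW = 46°  [△WZQ]
3. ∠WZX = 46°  [X on ray ZQ]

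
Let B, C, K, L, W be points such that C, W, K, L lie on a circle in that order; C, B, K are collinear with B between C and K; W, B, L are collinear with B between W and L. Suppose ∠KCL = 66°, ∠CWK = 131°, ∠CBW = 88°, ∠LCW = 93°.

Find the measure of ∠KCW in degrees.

∠KCW = 27°

1. ∠KWL = 66°  [same arc KL]
2. ∠LKW = 87°  [cyclic CWKL, opposite ∠C+∠K]
3. ∠KLW = 27°  [△WKL]
4. ∠KCW = 27°  [same arc WK]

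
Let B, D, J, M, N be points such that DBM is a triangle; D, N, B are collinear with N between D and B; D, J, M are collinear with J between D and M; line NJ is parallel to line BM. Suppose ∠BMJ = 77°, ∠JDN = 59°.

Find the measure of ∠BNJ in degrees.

∠BNJ = 136°

1. ∠BMD = 77°  [J on ray MD]
2. ∠BDM = 59°  [N on DB, J on DM]
3. ∠DBM = 44°  [△DBM]
4. ∠DNJ = 44°  [NJ∥BM, corresponding at N]
5. ∠BNJ = 136°  [linear pair at N on DB]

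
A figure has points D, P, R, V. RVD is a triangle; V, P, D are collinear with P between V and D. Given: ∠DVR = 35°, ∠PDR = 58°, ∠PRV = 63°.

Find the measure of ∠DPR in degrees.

∠DPR = 98°

1. ∠PVR = 35°  [P on ray VD]
2. ∠RPV = 82°  [△RVP]
3. ∠DPR = 98°  [linear pair at P on VD]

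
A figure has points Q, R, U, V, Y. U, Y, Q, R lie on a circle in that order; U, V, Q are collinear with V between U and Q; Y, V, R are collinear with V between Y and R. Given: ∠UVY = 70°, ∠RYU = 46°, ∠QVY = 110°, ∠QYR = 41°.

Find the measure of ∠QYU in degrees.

1. ∠QUY = 64°  [△UVY]
2. ∠UQY = 29°  [△YVQ]
3. ∠QYU = 87°  [△UYQ]

∠QYU = 87°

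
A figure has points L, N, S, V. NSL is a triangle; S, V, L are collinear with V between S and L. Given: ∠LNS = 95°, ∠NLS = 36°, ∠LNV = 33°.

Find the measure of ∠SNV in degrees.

∠SNV = 62°

1. ∠LSN = 49°  [△NSL]
2. ∠NLV = 36°  [V on ray LS]
3. ∠LVN = 111°  [△NVL]
4. ∠NSV = 49°  [V on ray SL]
5. ∠NVS = 69°  [linear pair at V on SL]
6. ∠SNV = 62°  [△NSV]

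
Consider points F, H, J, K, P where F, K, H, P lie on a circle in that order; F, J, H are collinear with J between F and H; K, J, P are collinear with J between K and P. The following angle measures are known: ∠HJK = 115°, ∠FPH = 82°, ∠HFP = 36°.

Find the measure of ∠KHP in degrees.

1. ∠FJP = 115°  [vertical angles at J]
2. ∠FHP = 62°  [△FHP]
3. ∠HKP = 36°  [same arc HP]
4. ∠HJP = 65°  [linear pair at J on FH]
5. ∠HPK = 53°  [△HJP]
6. ∠KHP = 91°  [△KHP]

∠KHP = 91°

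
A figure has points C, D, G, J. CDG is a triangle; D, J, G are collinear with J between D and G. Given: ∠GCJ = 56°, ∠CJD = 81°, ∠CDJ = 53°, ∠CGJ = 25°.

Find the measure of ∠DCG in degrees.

∠DCG = 102°

1. ∠CDG = 53°  [J on ray DG]
2. ∠CGD = 25°  [J on ray GD]
3. ∠DCG = 102°  [△CDG]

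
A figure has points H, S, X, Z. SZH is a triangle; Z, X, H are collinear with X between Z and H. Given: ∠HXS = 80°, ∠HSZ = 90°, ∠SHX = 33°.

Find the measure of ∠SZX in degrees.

1. ∠SHZ = 33°  [X on ray HZ]
2. ∠HZS = 57°  [△SZH]
3. ∠SZX = 57°  [X on ray ZH]

∠SZX = 57°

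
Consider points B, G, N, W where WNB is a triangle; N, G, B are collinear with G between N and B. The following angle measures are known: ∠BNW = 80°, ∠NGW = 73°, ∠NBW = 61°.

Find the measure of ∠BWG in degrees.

∠BWG = 12°

1. ∠BGW = 107°  [linear pair at G on NB]
2. ∠GBW = 61°  [G on ray BN]
3. ∠BWG = 12°  [△WGB]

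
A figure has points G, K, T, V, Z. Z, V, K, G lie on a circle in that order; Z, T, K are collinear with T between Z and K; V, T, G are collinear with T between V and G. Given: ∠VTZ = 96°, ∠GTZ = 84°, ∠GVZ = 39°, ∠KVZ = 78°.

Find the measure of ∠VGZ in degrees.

∠VGZ = 57°

1. ∠KZV = 45°  [△ZTV]
2. ∠VKZ = 57°  [△ZVK]
3. ∠VGZ = 57°  [same arc ZV]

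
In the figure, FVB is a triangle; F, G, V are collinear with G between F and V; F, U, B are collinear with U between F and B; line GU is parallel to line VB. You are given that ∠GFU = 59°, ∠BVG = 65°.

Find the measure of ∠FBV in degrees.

1. ∠BFV = 59°  [G on FV, U on FB]
2. ∠BVF = 65°  [G on ray VF]
3. ∠FBV = 56°  [△FVB]

∠FBV = 56°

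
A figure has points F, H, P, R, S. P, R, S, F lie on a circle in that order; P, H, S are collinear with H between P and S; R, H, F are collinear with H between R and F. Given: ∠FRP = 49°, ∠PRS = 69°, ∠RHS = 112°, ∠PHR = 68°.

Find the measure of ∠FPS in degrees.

1. ∠FSP = 49°  [same arc PF]
2. ∠PFS = 111°  [cyclic PRSF, opposite ∠R+∠F]
3. ∠FPS = 20°  [△PSF]

∠FPS = 20°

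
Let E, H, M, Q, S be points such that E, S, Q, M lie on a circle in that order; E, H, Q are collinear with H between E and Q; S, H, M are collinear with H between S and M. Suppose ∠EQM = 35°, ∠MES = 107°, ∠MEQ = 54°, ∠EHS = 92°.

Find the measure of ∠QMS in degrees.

∠QMS = 53°

1. ∠MQS = 73°  [cyclic ESQM, opposite ∠E+∠Q]
2. ∠MSQ = 54°  [same arc QM]
3. ∠QMS = 53°  [△SQM]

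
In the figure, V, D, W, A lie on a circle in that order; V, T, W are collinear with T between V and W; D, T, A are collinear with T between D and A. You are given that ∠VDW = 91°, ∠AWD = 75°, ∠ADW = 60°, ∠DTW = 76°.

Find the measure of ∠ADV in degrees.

1. ∠DAW = 45°  [△DWA]
2. ∠DTV = 104°  [linear pair at T on VW]
3. ∠DVW = 45°  [same arc DW]
4. ∠ADV = 31°  [△VTD]

∠ADV = 31°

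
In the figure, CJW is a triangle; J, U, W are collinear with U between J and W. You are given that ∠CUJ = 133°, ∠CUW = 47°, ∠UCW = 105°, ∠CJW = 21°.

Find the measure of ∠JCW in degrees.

1. ∠CWU = 28°  [△CUW]
2. ∠CWJ = 28°  [U on ray WJ]
3. ∠JCW = 131°  [△CJW]

∠JCW = 131°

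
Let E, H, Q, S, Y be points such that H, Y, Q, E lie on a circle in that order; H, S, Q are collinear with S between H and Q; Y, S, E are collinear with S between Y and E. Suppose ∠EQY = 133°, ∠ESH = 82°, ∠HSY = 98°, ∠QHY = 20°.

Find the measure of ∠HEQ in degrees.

∠HEQ = 91°

1. ∠EHY = 47°  [cyclic HYQE, opposite ∠H+∠Q]
2. ∠ESQ = 98°  [linear pair at S on HQ]
3. ∠EYH = 62°  [△HSY]
4. ∠QEY = 20°  [same arc YQ]
5. ∠HEY = 71°  [△HYE]
6. ∠EQH = 62°  [△QSE]
7. ∠EHQ = 27°  [△HSE]
8. ∠HEQ = 91°  [△HQE]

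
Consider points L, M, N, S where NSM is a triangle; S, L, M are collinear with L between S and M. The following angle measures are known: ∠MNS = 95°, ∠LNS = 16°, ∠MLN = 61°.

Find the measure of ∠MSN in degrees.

1. ∠NLS = 119°  [linear pair at L on SM]
2. ∠LSN = 45°  [△NSL]
3. ∠MSN = 45°  [L on ray SM]

∠MSN = 45°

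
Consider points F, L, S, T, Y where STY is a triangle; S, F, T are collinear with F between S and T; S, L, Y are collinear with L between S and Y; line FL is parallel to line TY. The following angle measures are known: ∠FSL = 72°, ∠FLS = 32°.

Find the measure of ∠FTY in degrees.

1. ∠LFS = 76°  [△SFL]
2. ∠LFT = 104°  [linear pair at F on ST]
3. ∠FTY = 76°  [FL∥TY, co-interior at T–F]

∠FTY = 76°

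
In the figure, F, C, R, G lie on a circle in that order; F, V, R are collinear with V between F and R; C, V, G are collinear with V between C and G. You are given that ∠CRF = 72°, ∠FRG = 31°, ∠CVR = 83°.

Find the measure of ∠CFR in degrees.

∠CFR = 52°

1. ∠FCG = 31°  [same arc FG]
2. ∠CVF = 97°  [linear pair at V on FR]
3. ∠CFR = 52°  [△FVC]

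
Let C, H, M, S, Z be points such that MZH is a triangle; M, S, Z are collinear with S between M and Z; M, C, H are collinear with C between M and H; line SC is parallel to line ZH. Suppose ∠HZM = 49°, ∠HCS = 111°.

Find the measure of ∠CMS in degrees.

1. ∠CSM = 49°  [SC∥ZH, corresponding at S]
2. ∠MCS = 69°  [linear pair at C on MH]
3. ∠CMS = 62°  [△MSC]

∠CMS = 62°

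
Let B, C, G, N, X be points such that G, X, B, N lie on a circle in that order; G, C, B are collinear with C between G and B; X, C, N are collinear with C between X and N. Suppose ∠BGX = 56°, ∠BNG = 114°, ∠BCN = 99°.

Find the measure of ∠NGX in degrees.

1. ∠BXG = 66°  [cyclic GXBN, opposite ∠X+∠N]
2. ∠GCX = 99°  [vertical angles at C]
3. ∠GBX = 58°  [△GXB]
4. ∠GXN = 25°  [△GCX]
5. ∠GNX = 58°  [same arc GX]
6. ∠NGX = 97°  [△GXN]

∠NGX = 97°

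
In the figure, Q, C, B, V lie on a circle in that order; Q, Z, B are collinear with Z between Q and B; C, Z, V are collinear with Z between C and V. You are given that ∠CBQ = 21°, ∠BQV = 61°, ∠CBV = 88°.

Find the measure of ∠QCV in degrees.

∠QCV = 67°

1. ∠CVQ = 21°  [same arc QC]
2. ∠CQV = 92°  [cyclic QCBV, opposite ∠Q+∠B]
3. ∠QCV = 67°  [△QCV]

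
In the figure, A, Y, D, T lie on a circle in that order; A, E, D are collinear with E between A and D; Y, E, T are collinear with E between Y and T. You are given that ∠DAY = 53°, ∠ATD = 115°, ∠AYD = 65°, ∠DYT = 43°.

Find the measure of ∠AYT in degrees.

∠AYT = 22°

1. ∠DTY = 53°  [same arc YD]
2. ∠ADY = 62°  [△AYD]
3. ∠TDY = 84°  [△YDT]
4. ∠ATY = 62°  [same arc AY]
5. ∠TAY = 96°  [cyclic AYDT, opposite ∠A+∠D]
6. ∠AYT = 22°  [△AYT]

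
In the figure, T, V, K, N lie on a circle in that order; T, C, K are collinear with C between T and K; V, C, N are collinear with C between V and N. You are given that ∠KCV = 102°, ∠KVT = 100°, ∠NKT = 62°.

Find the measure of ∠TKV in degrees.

∠TKV = 40°

1. ∠NCT = 102°  [vertical angles at C]
2. ∠KNT = 80°  [cyclic TVKN, opposite ∠V+∠N]
3. ∠KTN = 38°  [△TKN]
4. ∠TNV = 40°  [△TCN]
5. ∠TKV = 40°  [same arc TV]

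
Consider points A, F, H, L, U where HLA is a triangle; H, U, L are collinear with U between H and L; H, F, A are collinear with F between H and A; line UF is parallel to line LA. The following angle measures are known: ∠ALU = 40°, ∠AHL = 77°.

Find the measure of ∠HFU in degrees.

1. ∠ALH = 40°  [U on ray LH]
2. ∠HAL = 63°  [△HLA]
3. ∠HFU = 63°  [UF∥LA, corresponding at F]

∠HFU = 63°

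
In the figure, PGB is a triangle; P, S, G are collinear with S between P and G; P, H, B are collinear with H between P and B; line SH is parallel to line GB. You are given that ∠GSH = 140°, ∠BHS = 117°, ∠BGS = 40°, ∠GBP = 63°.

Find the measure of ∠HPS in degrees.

∠HPS = 77°

1. ∠HSP = 40°  [linear pair at S on PG]
2. ∠PHS = 63°  [linear pair at H on PB]
3. ∠HPS = 77°  [△PSH]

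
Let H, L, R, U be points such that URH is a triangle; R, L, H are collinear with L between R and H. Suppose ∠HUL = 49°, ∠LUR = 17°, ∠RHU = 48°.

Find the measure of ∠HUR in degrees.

∠HUR = 66°

1. ∠LHU = 48°  [L on ray HR]
2. ∠HLU = 83°  [△ULH]
3. ∠RLU = 97°  [linear pair at L on RH]
4. ∠LRU = 66°  [△URL]
5. ∠HRU = 66°  [L on ray RH]
6. ∠HUR = 66°  [△URH]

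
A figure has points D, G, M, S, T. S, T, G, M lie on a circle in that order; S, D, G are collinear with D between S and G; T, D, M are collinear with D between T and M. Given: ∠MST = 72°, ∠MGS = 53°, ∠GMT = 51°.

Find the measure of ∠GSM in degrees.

1. ∠MGT = 108°  [cyclic STGM, opposite ∠S+∠G]
2. ∠GTM = 21°  [△TGM]
3. ∠GSM = 21°  [same arc GM]

∠GSM = 21°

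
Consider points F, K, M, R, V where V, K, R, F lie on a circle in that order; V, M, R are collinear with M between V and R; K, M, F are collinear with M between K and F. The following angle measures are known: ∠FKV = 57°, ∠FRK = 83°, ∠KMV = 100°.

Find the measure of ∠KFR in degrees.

1. ∠FRV = 57°  [same arc VF]
2. ∠FMR = 100°  [vertical angles at M]
3. ∠KFR = 23°  [△RMF]

∠KFR = 23°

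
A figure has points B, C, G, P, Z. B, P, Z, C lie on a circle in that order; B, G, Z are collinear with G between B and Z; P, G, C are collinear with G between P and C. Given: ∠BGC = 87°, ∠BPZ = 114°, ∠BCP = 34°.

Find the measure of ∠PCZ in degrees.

∠PCZ = 32°

1. ∠CGZ = 93°  [linear pair at G on BZ]
2. ∠CBZ = 59°  [△BGC]
3. ∠BCZ = 66°  [cyclic BPZC, opposite ∠P+∠C]
4. ∠BZC = 55°  [△BZC]
5. ∠PCZ = 32°  [△ZGC]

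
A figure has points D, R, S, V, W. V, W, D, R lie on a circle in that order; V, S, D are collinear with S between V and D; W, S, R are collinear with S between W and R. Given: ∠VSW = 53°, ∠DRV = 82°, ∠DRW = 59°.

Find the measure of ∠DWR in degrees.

1. ∠DSW = 127°  [linear pair at S on VD]
2. ∠DWV = 98°  [cyclic VWDR, opposite ∠W+∠R]
3. ∠DVW = 59°  [same arc WD]
4. ∠VDW = 23°  [△VWD]
5. ∠DWR = 30°  [△WSD]

∠DWR = 30°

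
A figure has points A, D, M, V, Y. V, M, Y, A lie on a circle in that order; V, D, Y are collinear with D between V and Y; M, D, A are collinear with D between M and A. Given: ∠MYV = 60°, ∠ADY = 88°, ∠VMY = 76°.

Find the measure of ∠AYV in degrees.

1. ∠MAV = 60°  [same arc VM]
2. ∠ADV = 92°  [linear pair at D on VY]
3. ∠VAY = 104°  [cyclic VMYA, opposite ∠M+∠A]
4. ∠AVY = 28°  [△VDA]
5. ∠AYV = 48°  [△VYA]

∠AYV = 48°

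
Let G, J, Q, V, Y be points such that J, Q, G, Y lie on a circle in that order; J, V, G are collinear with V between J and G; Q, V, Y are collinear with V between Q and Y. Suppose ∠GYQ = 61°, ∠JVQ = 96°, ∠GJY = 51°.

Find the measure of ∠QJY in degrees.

∠QJY = 112°

1. ∠GQY = 51°  [same arc GY]
2. ∠QGY = 68°  [△QGY]
3. ∠QJY = 112°  [cyclic JQGY, opposite ∠J+∠G]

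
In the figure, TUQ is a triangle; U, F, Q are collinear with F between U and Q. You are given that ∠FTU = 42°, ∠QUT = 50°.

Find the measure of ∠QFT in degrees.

∠QFT = 92°

1. ∠FUT = 50°  [F on ray UQ]
2. ∠TFU = 88°  [△TUF]
3. ∠QFT = 92°  [linear pair at F on UQ]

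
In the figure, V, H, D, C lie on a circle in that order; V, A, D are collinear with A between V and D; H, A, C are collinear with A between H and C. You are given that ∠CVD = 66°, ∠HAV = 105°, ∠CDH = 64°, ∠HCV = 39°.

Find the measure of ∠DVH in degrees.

1. ∠CHD = 66°  [same arc DC]
2. ∠DCH = 50°  [△HDC]
3. ∠DVH = 50°  [same arc HD]

∠DVH = 50°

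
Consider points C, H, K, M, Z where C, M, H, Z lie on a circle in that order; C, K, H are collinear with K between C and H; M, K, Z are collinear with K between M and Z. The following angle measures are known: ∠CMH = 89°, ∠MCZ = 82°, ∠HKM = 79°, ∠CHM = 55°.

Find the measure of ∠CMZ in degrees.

∠CMZ = 43°

1. ∠HCM = 36°  [△CMH]
2. ∠CKM = 101°  [linear pair at K on CH]
3. ∠CMZ = 43°  [△CKM]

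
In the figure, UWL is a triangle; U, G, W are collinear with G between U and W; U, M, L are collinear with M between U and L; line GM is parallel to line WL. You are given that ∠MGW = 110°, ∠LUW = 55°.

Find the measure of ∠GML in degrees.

1. ∠MGU = 70°  [linear pair at G on UW]
2. ∠GUM = 55°  [G on UW, M on UL]
3. ∠GMU = 55°  [△UGM]
4. ∠GML = 125°  [linear pair at M on UL]

∠GML = 125°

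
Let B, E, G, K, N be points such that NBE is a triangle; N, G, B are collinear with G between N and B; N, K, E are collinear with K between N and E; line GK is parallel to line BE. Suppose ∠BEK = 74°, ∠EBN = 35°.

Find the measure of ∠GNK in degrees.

1. ∠BEN = 74°  [K on ray EN]
2. ∠BNE = 71°  [△NBE]
3. ∠GNK = 71°  [G on NB, K on NE]

∠GNK = 71°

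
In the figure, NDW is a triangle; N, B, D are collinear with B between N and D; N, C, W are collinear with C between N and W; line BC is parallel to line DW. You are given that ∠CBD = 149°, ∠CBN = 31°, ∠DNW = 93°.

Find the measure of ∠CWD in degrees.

∠CWD = 56°

1. ∠NDW = 31°  [BC∥DW, corresponding at B]
2. ∠DWN = 56°  [△NDW]
3. ∠CWD = 56°  [C on ray WN]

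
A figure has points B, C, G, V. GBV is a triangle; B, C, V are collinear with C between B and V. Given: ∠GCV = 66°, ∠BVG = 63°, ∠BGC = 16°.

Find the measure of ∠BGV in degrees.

∠BGV = 67°

1. ∠BCG = 114°  [linear pair at C on BV]
2. ∠CBG = 50°  [△GBC]
3. ∠GBV = 50°  [C on ray BV]
4. ∠BGV = 67°  [△GBV]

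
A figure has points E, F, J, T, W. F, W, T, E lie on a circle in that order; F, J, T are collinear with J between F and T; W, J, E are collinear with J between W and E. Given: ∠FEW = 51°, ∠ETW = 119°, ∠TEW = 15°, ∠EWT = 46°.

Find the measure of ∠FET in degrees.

1. ∠FTW = 51°  [same arc FW]
2. ∠TFW = 15°  [same arc WT]
3. ∠FWT = 114°  [△FWT]
4. ∠FET = 66°  [cyclic FWTE, opposite ∠W+∠E]

∠FET = 66°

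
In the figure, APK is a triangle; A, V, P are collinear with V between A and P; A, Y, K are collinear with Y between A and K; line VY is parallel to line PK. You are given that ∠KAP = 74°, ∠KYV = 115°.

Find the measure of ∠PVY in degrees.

1. ∠VAY = 74°  [V on AP, Y on AK]
2. ∠AYV = 65°  [linear pair at Y on AK]
3. ∠AVY = 41°  [△AVY]
4. ∠PVY = 139°  [linear pair at V on AP]

∠PVY = 139°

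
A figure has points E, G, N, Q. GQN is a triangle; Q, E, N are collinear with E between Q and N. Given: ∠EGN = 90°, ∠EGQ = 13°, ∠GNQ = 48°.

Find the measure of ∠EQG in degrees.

∠EQG = 29°

1. ∠ENG = 48°  [E on ray NQ]
2. ∠GEN = 42°  [△GEN]
3. ∠GEQ = 138°  [linear pair at E on QN]
4. ∠EQG = 29°  [△GQE]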